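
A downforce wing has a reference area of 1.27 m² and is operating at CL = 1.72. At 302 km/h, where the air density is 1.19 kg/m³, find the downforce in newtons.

L = 9150 N

Convert speed: v = 302 km/h ÷ 3.6 = 83.89 m/s.
Dynamic pressure q = ½ρv² = ½ × 1.19 × 83.89² = 4187 Pa.
L = q·S·CL = 4187 × 1.27 × 1.72 = 9150 N ≈ 9.15 kN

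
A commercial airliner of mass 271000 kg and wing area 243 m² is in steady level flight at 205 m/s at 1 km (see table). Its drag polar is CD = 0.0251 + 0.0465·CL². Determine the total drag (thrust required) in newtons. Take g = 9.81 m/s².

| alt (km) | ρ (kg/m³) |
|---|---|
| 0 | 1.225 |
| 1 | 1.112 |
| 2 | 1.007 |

At 1 km, from the table: ρ = 1.112 kg/m³.
Level flight ⇒ L = W = m·g = 271000 × 9.81 = 2.6585×10^6 N.
q = ½ρv² = ½ × 1.112 × 205² = 23370 Pa.
CL = W/(q·S) = 2.6585×10^6 / (23370 × 243) = 0.4682.
CD = 0.0251 + 0.0465 × 0.4682² = 0.03529.
D = q·S·CD = 23370 × 243 × 0.03529 = 2.004×10^5 N

D = 2×10^5 N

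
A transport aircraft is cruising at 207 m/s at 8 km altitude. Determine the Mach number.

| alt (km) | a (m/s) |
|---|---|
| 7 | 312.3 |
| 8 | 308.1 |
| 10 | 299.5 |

M = 0.672

At 8 km, from the table: a = 308.1 m/s.
M = v/a = 207 / 308.1 = 0.672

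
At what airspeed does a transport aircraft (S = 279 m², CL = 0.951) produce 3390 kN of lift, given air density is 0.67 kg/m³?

v = 195 m/s

L = ½ρv²S·CL ⇒ v = √(2L/(ρ·S·CL))
v = √(2 × 3.39×10^6 / (0.67 × 279 × 0.951)) = √38140 = 195 m/s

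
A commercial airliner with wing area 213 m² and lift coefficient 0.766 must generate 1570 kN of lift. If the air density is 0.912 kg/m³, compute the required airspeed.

v = 145 m/s

L = ½ρv²S·CL ⇒ v = √(2L/(ρ·S·CL))
v = √(2 × 1.57×10^6 / (0.912 × 213 × 0.766)) = √21100 = 145 m/s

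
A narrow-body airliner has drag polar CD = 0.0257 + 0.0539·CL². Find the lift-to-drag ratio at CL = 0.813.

CD = 0.0257 + 0.0539 × 0.813² = 0.06133
L/D = CL/CD = 0.813 / 0.06133 = 13.3

L/D = 13.3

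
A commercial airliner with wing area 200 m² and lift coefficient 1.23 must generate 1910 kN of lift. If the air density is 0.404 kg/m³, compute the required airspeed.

L = ½ρv²S·CL ⇒ v = √(2L/(ρ·S·CL))
v = √(2 × 1.91×10^6 / (0.404 × 200 × 1.23)) = √38440 = 196 m/s

v = 196 m/s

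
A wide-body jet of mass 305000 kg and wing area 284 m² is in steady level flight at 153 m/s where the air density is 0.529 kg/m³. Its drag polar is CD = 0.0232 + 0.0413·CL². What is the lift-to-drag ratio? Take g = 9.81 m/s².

L/D = 11.9

Level flight ⇒ L = W = m·g = 305000 × 9.81 = 2.992×10^6 N.
q = ½ρv² = ½ × 0.529 × 153² = 6192 Pa.
Required CL = L/(qS) = 2.992×10^6/(6192·284) = 1.702.
CD = 0.0232 + 0.0413 × 1.702² = 0.1428.
L/D = CL/CD = 1.702 / 0.1428 = 11.9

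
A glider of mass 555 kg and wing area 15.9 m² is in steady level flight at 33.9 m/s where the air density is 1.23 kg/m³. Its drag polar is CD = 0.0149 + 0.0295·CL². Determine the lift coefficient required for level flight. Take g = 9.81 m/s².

CL = 0.484

Level flight ⇒ L = W = m·g = 555 × 9.81 = 5444.6 N.
Dynamic pressure q = 0.5 × 1.23 × 33.9² = 706.8 Pa.
CL = W/(q·S) = 5444.6 / (706.8 × 15.9) = 0.4845.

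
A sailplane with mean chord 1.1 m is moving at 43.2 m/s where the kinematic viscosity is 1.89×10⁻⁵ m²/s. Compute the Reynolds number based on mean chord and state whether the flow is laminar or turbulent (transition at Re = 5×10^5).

Re = 2.51×10^6 (turbulent)

Re = v·c/ν = 43.2 × 1.1 / (1.89×10⁻⁵) = 2.51×10^6
Since 2.51×10^6 > 5×10^5, the flow is turbulent.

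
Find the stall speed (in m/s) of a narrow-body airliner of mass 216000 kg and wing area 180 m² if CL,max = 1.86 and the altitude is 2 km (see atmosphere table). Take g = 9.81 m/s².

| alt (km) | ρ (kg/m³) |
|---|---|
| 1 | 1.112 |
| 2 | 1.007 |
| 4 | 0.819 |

At 2 km, from the table: ρ = 1.007 kg/m³.
At stall, lift equals weight: L = W = m·g = 216000 × 9.81 = 2.119×10^6 N.
From L = ½ρV²S·CL,max = W: V_stall = √(2W/(ρSCL,max)) = √(2·2.119×10^6/(1.007·180·1.86))
V_stall = √12570 = 112 m/s

V_stall = 112 m/s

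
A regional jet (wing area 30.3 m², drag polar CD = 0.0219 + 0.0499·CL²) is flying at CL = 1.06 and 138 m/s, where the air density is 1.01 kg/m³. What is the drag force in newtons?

CD = 0.0219 + 0.0499 × 1.06² = 0.07797
D = ½ρv²S·CD = ½ × 1.01 × 138² × 30.3 × 0.07797 = 22700 N

D = 22700 N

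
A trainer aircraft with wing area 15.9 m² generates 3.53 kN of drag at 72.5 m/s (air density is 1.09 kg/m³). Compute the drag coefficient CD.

From D = ½ρv²S·CD, rearranging gives CD = 2D/(ρv²S).
CD = 2 × 3530 / (1.09 × 72.5² × 15.9) = 0.0775

CD = 0.0775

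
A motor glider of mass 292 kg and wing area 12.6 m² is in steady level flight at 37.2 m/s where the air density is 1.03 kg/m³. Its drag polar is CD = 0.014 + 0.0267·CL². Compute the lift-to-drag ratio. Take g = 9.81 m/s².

L/D = 19.1

Weight W = mg = 292 × 9.81 = 2864.5 N; in level flight L = W.
q = ½ρv² = ½ × 1.03 × 37.2² = 712.7 Pa.
CL = 2W/(ρv²S) = 2×2864.5/(1.03×37.2²×12.6) = 0.319.
CD = 0.014 + 0.0267 × 0.319² = 0.01672.
L/D = CL/CD = 0.319 / 0.01672 = 19.1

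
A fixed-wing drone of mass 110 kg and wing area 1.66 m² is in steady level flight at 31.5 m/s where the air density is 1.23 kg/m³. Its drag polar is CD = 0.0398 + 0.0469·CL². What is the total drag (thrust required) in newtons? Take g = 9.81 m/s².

Level flight ⇒ L = W = m·g = 110 × 9.81 = 1079.1 N.
q = ½ρv² = ½ × 1.23 × 31.5² = 610.2 Pa.
Required CL = L/(qS) = 1079.1/(610.2·1.66) = 1.065.
CD = 0.0398 + 0.0469 × 1.065² = 0.09302.
D = q·S·CD = 610.2 × 1.66 × 0.09302 = 94.23 N

D = 94.2 N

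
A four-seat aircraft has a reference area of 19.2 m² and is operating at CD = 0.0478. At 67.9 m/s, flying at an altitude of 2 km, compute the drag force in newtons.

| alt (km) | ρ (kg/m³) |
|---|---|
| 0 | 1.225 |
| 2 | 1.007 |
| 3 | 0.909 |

At 2 km, from the table: ρ = 1.007 kg/m³.
Dynamic pressure q = ½ρv² = ½ × 1.007 × 67.9² = 2321 Pa.
D = q·S·CD = 2321 × 19.2 × 0.0478 = 2130 N

D = 2130 N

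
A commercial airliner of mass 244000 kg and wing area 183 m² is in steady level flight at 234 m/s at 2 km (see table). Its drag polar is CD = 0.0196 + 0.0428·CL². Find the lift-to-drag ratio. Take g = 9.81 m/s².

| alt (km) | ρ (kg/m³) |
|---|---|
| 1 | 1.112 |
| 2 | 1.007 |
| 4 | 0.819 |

L/D = 16.2

At 2 km, from the table: ρ = 1.007 kg/m³.
Weight W = mg = 244000 × 9.81 = 2.3936×10^6 N; in level flight L = W.
q = ½ρv² = ½ × 1.007 × 234² = 27570 Pa.
Required CL = L/(qS) = 2.3936×10^6/(27570·183) = 0.4744.
CD = 0.0196 + 0.0428 × 0.4744² = 0.02923.
L/D = CL/CD = 0.4744 / 0.02923 = 16.2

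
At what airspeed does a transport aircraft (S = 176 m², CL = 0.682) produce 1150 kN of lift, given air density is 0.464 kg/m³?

L = ½ρv²S·CL ⇒ v = √(2L/(ρ·S·CL))
v = √(2 × 1.15×10^6 / (0.464 × 176 × 0.682)) = √41300 = 203 m/s

v = 203 m/s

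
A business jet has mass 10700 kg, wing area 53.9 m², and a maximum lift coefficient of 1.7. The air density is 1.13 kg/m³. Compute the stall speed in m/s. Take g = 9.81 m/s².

V_stall = 45 m/s

At stall, lift equals weight: L = W = m·g = 10700 × 9.81 = 1.05×10^5 N.
From L = ½ρV²S·CL,max = W: V_stall = √(2W/(ρSCL,max)) = √(2·1.05×10^5/(1.13·53.9·1.7))
V_stall = √2028 = 45 m/s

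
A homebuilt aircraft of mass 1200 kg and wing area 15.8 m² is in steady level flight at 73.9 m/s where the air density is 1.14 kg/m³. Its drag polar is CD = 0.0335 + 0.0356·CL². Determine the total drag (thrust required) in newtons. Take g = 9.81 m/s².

D = 1750 N

Weight W = mg = 1200 × 9.81 = 11772 N; in level flight L = W.
q = ½ρv² = ½ × 1.14 × 73.9² = 3113 Pa.
CL = W/(q·S) = 11772 / (3113 × 15.8) = 0.2393.
CD = 0.0335 + 0.0356 × 0.2393² = 0.03554.
D = q·S·CD = 3113 × 15.8 × 0.03554 = 1748 N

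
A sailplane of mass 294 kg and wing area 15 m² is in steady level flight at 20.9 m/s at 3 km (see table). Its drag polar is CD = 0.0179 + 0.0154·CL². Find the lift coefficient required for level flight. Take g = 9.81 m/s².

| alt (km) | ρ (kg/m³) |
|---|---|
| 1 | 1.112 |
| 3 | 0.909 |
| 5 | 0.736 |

At 3 km, from the table: ρ = 0.909 kg/m³.
In steady level flight, lift balances weight: W = mg = 294 × 9.81 = 2884.1 N.
Dynamic pressure q = 0.5 × 0.909 × 20.9² = 198.5 Pa.
CL = 2W/(ρv²S) = 2×2884.1/(0.909×20.9²×15) = 0.9685.

CL = 0.968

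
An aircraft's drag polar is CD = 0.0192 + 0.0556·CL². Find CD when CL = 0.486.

CD = 0.0323

CD = 0.0192 + 0.0556 × 0.486² = 0.0192 + 0.01313 = 0.0323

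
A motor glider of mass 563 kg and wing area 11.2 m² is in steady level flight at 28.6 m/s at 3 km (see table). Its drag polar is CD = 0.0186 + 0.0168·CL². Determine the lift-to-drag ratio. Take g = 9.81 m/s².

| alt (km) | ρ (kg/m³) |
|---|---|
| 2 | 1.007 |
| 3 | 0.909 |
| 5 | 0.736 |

At 3 km, from the table: ρ = 0.909 kg/m³.
In steady level flight, lift balances weight: W = mg = 563 × 9.81 = 5523 N.
q = ½ρv² = ½ × 0.909 × 28.6² = 371.8 Pa.
CL = 2W/(ρv²S) = 2×5523/(0.909×28.6²×11.2) = 1.326.
CD = 0.0186 + 0.0168 × 1.326² = 0.04816.
L/D = CL/CD = 1.326 / 0.04816 = 27.5

L/D = 27.5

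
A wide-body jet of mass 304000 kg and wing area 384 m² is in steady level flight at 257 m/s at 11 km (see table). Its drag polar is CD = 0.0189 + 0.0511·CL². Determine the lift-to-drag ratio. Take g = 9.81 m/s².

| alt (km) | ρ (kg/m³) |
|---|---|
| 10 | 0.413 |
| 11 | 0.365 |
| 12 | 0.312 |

At 11 km, from the table: ρ = 0.365 kg/m³.
In steady level flight, lift balances weight: W = mg = 304000 × 9.81 = 2.9822×10^6 N.
Dynamic pressure q = 0.5 × 0.365 × 257² = 12050 Pa.
CL = 2W/(ρv²S) = 2×2.9822×10^6/(0.365×257²×384) = 0.6443.
CD = 0.0189 + 0.0511 × 0.6443² = 0.04011.
L/D = CL/CD = 0.6443 / 0.04011 = 16.1

L/D = 16.1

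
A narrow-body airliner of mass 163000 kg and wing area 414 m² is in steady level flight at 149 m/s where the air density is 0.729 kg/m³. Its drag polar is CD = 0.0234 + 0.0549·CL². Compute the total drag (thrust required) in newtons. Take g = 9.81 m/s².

D = 1.2×10^5 N

Weight W = mg = 163000 × 9.81 = 1.599×10^6 N; in level flight L = W.
Dynamic pressure q = 0.5 × 0.729 × 149² = 8092 Pa.
CL = 2W/(ρv²S) = 2×1.599×10^6/(0.729×149²×414) = 0.4773.
CD = 0.0234 + 0.0549 × 0.4773² = 0.03591.
D = q·S·CD = 8092 × 414 × 0.03591 = 1.203×10^5 N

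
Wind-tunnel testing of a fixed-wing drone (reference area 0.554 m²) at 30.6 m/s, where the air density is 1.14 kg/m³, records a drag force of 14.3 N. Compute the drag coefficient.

CD = 0.0484

From D = ½ρv²S·CD, rearranging gives CD = 2D/(ρv²S).
CD = 2 × 14.3 / (1.14 × 30.6² × 0.554) = 0.0484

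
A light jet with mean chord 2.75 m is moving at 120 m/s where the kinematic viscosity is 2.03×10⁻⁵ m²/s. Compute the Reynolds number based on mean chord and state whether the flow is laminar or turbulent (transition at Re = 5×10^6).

Re = v·c/ν = 120 × 2.75 / (2.03×10⁻⁵) = 1.63×10^7
Since 1.63×10^7 > 5×10^6, the flow is turbulent.

Re = 1.63×10^7 (turbulent)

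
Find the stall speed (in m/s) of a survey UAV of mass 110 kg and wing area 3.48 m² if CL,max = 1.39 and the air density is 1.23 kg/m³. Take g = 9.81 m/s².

Weight W = mg = 110 × 9.81 = 1079 N.
From L = ½ρV²S·CL,max = W: V_stall = √(2W/(ρSCL,max)) = √(2·1079/(1.23·3.48·1.39))
V_stall = √362.7 = 19 m/s

V_stall = 19 m/s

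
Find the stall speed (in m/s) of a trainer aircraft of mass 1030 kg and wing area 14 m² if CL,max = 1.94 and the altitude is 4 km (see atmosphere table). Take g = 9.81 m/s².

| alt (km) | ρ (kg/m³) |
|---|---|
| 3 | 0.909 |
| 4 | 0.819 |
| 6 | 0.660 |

At 4 km, from the table: ρ = 0.819 kg/m³.
Stall occurs when L = W at CL,max. W = mg = 1030 × 9.81 = 10100 N.
V_stall = √(2W/(ρ·S·CL,max)) = √(2 × 10100 / (0.819 × 14 × 1.94))
V_stall = √908.5 = 30.1 m/s

V_stall = 30.1 m/s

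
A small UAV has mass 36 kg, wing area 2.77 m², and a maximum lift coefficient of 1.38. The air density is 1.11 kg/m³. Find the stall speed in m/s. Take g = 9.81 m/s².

Stall occurs when L = W at CL,max. W = mg = 36 × 9.81 = 353.2 N.
From L = ½ρV²S·CL,max = W: V_stall = √(2W/(ρSCL,max)) = √(2·353.2/(1.11·2.77·1.38))
V_stall = √166.5 = 12.9 m/s

V_stall = 12.9 m/s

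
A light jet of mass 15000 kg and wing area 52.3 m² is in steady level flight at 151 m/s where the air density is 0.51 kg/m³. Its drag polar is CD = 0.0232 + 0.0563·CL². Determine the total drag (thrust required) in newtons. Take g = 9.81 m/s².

In steady level flight, lift balances weight: W = mg = 15000 × 9.81 = 1.4715×10^5 N.
q = ½ρv² = ½ × 0.51 × 151² = 5814 Pa.
Required CL = L/(qS) = 1.4715×10^5/(5814·52.3) = 0.4839.
CD = 0.0232 + 0.0563 × 0.4839² = 0.03638.
D = q·S·CD = 5814 × 52.3 × 0.03638 = 11060 N

D = 11100 N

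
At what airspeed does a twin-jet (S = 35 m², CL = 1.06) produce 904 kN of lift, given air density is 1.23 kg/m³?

L = ½ρv²S·CL ⇒ v = √(2L/(ρ·S·CL))
v = √(2 × 9.04×10^5 / (1.23 × 35 × 1.06)) = √39620 = 199 m/s

v = 199 m/s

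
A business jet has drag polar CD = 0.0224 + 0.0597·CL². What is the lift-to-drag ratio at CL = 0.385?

L/D = 12.3

CD = 0.0224 + 0.0597 × 0.385² = 0.03125
L/D = CL/CD = 0.385 / 0.03125 = 12.3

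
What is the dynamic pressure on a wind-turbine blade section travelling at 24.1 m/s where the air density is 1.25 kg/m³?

q = ½ρv² = ½ × 1.25 × 24.1² = 363 Pa

q = 363 Pa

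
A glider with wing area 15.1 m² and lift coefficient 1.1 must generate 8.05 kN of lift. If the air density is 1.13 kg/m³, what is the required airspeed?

L = ½ρv²S·CL ⇒ v = √(2L/(ρ·S·CL))
v = √(2 × 8050 / (1.13 × 15.1 × 1.1)) = √857.8 = 29.3 m/s

v = 29.3 m/s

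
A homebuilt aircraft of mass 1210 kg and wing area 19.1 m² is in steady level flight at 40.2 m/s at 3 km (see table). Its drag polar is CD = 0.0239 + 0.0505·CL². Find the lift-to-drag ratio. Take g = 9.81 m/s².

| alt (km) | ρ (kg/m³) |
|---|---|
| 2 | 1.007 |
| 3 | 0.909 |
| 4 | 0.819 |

At 3 km, from the table: ρ = 0.909 kg/m³.
In steady level flight, lift balances weight: W = mg = 1210 × 9.81 = 11870 N.
Dynamic pressure q = 0.5 × 0.909 × 40.2² = 734.5 Pa.
Required CL = L/(qS) = 11870/(734.5·19.1) = 0.8461.
CD = 0.0239 + 0.0505 × 0.8461² = 0.06005.
L/D = CL/CD = 0.8461 / 0.06005 = 14.1

L/D = 14.1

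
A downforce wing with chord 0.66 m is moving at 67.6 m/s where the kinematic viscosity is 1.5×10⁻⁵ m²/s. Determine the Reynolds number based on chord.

Re = v·c/ν = 67.6 × 0.66 / (1.5×10⁻⁵) = 2.97×10^6

Re = 2.97×10^6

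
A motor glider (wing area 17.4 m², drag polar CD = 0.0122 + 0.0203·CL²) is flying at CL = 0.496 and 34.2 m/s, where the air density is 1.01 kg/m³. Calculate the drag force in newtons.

CD = 0.0122 + 0.0203 × 0.496² = 0.01719
D = ½ρv²S·CD = ½ × 1.01 × 34.2² × 17.4 × 0.01719 = 177 N

D = 177 N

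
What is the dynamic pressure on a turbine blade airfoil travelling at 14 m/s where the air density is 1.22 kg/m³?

q = 120 Pa

q = ½ρv² = ½ × 1.22 × 14² = 120 Pa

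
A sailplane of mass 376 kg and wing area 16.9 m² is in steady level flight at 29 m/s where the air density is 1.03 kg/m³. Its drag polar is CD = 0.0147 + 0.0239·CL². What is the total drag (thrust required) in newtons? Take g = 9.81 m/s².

D = 152 N

Level flight ⇒ L = W = m·g = 376 × 9.81 = 3688.6 N.
q = ½ρv² = ½ × 1.03 × 29² = 433.1 Pa.
Required CL = L/(qS) = 3688.6/(433.1·16.9) = 0.5039.
CD = 0.0147 + 0.0239 × 0.5039² = 0.02077.
D = q·S·CD = 433.1 × 16.9 × 0.02077 = 152 N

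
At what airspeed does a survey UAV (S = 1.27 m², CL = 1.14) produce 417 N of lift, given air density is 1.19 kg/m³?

L = ½ρv²S·CL ⇒ v = √(2L/(ρ·S·CL))
v = √(2 × 417 / (1.19 × 1.27 × 1.14)) = √484.1 = 22 m/s

v = 22 m/s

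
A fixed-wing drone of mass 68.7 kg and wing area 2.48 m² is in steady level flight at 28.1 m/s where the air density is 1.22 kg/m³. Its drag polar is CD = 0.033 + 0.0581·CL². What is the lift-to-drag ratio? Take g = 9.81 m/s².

Level flight ⇒ L = W = m·g = 68.7 × 9.81 = 673.95 N.
Dynamic pressure q = 0.5 × 1.22 × 28.1² = 481.7 Pa.
CL = W/(q·S) = 673.95 / (481.7 × 2.48) = 0.5642.
CD = 0.033 + 0.0581 × 0.5642² = 0.05149.
L/D = CL/CD = 0.5642 / 0.05149 = 11

L/D = 11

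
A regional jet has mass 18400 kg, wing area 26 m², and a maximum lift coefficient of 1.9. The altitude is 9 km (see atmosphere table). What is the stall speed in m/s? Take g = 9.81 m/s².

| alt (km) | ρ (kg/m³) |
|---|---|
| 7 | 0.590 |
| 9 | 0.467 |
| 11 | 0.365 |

V_stall = 125 m/s

At 9 km, from the table: ρ = 0.467 kg/m³.
Weight W = mg = 18400 × 9.81 = 1.805×10^5 N.
V_stall = √(2W/(ρ·S·CL,max)) = √(2 × 1.805×10^5 / (0.467 × 26 × 1.9))
V_stall = √15650 = 125 m/s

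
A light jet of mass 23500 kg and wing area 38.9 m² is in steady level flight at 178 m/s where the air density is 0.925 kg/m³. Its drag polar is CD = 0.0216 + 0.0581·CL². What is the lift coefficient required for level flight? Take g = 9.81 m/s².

CL = 0.404

In steady level flight, lift balances weight: W = mg = 23500 × 9.81 = 2.3054×10^5 N.
Dynamic pressure q = 0.5 × 0.925 × 178² = 14650 Pa.
Required CL = L/(qS) = 2.3054×10^5/(14650·38.9) = 0.4044.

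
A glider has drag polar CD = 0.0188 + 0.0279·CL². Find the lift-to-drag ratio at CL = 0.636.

L/D = 21.1

CD = 0.0188 + 0.0279 × 0.636² = 0.03009
L/D = CL/CD = 0.636 / 0.03009 = 21.1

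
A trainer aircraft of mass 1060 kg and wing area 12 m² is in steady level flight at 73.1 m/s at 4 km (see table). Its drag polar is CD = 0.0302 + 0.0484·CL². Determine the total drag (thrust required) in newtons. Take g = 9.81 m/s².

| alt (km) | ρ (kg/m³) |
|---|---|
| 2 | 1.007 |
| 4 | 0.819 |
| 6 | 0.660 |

At 4 km, from the table: ρ = 0.819 kg/m³.
Level flight ⇒ L = W = m·g = 1060 × 9.81 = 10399 N.
q = ½ρv² = ½ × 0.819 × 73.1² = 2188 Pa.
Required CL = L/(qS) = 10399/(2188·12) = 0.396.
CD = 0.0302 + 0.0484 × 0.396² = 0.03779.
D = q·S·CD = 2188 × 12 × 0.03779 = 992.3 N

D = 992 N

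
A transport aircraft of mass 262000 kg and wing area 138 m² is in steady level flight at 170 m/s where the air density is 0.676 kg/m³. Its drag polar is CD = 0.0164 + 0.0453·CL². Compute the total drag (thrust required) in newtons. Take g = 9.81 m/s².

D = 2.44×10^5 N

In steady level flight, lift balances weight: W = mg = 262000 × 9.81 = 2.5702×10^6 N.
Dynamic pressure q = 0.5 × 0.676 × 170² = 9768 Pa.
CL = 2W/(ρv²S) = 2×2.5702×10^6/(0.676×170²×138) = 1.907.
CD = 0.0164 + 0.0453 × 1.907² = 0.1811.
D = q·S·CD = 9768 × 138 × 0.1811 = 2.441×10^5 N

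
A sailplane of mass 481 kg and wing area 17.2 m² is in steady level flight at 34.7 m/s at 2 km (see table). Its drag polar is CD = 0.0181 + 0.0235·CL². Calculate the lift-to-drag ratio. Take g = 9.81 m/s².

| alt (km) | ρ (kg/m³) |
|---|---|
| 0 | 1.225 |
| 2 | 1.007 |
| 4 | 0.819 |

At 2 km, from the table: ρ = 1.007 kg/m³.
Level flight ⇒ L = W = m·g = 481 × 9.81 = 4718.6 N.
q = ½ρv² = ½ × 1.007 × 34.7² = 606.3 Pa.
CL = 2W/(ρv²S) = 2×4718.6/(1.007×34.7²×17.2) = 0.4525.
CD = 0.0181 + 0.0235 × 0.4525² = 0.02291.
L/D = CL/CD = 0.4525 / 0.02291 = 19.7

L/D = 19.7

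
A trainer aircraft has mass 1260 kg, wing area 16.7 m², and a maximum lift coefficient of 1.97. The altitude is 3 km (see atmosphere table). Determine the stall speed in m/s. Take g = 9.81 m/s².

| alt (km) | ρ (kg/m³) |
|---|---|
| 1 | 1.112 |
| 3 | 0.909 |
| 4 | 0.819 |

At 3 km, from the table: ρ = 0.909 kg/m³.
Weight W = mg = 1260 × 9.81 = 12360 N.
V_stall = √(2W/(ρ·S·CL,max)) = √(2 × 12360 / (0.909 × 16.7 × 1.97))
V_stall = √826.7 = 28.8 m/s

V_stall = 28.8 m/s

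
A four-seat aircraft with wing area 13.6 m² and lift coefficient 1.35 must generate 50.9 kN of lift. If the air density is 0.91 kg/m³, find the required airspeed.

L = ½ρv²S·CL ⇒ v = √(2L/(ρ·S·CL))
v = √(2 × 50900 / (0.91 × 13.6 × 1.35)) = √6093 = 78.1 m/s

v = 78.1 m/s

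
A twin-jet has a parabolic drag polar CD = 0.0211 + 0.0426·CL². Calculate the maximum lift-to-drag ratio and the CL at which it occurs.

For CD = CD0 + K·CL², (L/D)max occurs at CL* = √(CD0/K) and equals 1/(2√(K·CD0)).
(L/D)max = 1/(2√(0.0426 × 0.0211)) = 1/(2 × 0.02998) = 16.7
CL* = √(0.0211/0.0426) = 0.704

(L/D)max = 16.7, at CL = 0.704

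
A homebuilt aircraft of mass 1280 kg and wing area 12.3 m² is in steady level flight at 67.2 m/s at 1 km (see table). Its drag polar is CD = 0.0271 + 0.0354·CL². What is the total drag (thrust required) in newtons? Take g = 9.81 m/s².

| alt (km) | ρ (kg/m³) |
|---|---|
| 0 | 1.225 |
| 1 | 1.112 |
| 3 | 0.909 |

At 1 km, from the table: ρ = 1.112 kg/m³.
Weight W = mg = 1280 × 9.81 = 12557 N; in level flight L = W.
q = ½ρv² = ½ × 1.112 × 67.2² = 2511 Pa.
CL = 2W/(ρv²S) = 2×12557/(1.112×67.2²×12.3) = 0.4066.
CD = 0.0271 + 0.0354 × 0.4066² = 0.03295.
D = q·S·CD = 2511 × 12.3 × 0.03295 = 1018 N

D = 1020 N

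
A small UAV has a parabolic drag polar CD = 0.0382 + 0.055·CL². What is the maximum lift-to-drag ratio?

(L/D)max = 10.9

For CD = CD0 + K·CL², (L/D)max occurs at CL* = √(CD0/K) and equals 1/(2√(K·CD0)).
(L/D)max = 1/(2√(0.055 × 0.0382)) = 1/(2 × 0.04584) = 10.9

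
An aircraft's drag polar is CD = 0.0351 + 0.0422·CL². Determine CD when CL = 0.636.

CD = 0.0522

CD = 0.0351 + 0.0422 × 0.636² = 0.0351 + 0.01707 = 0.0522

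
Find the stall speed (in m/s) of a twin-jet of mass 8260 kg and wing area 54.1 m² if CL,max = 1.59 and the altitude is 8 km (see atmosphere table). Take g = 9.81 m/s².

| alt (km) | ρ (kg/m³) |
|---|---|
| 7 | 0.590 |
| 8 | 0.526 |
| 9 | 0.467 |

V_stall = 59.8 m/s

At 8 km, from the table: ρ = 0.526 kg/m³.
Stall occurs when L = W at CL,max. W = mg = 8260 × 9.81 = 81030 N.
V_stall = √(2W/(ρ·S·CL,max)) = √(2 × 81030 / (0.526 × 54.1 × 1.59))
V_stall = √3582 = 59.8 m/s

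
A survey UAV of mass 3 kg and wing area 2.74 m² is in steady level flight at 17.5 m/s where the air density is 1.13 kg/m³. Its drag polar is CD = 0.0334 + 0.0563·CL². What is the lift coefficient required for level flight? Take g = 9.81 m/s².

In steady level flight, lift balances weight: W = mg = 3 × 9.81 = 29.43 N.
Dynamic pressure q = 0.5 × 1.13 × 17.5² = 173 Pa.
CL = 2W/(ρv²S) = 2×29.43/(1.13×17.5²×2.74) = 0.06207.

CL = 0.0621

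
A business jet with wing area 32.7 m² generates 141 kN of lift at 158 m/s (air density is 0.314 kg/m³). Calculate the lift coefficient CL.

From L = ½ρv²S·CL, rearranging gives CL = 2L/(ρv²S).
CL = 2 × 1.41×10^5 / (0.314 × 158² × 32.7) = 1.1

CL = 1.1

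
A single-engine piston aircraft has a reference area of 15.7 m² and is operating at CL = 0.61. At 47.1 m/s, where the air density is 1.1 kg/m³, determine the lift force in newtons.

Dynamic pressure q = ½ρv² = ½ × 1.1 × 47.1² = 1220 Pa.
L = q·S·CL = 1220 × 15.7 × 0.61 = 11700 N ≈ 11.7 kN

L = 11700 N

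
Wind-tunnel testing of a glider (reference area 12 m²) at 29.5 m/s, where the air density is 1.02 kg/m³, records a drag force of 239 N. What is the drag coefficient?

CD = 0.0449

From D = ½ρv²S·CD, rearranging gives CD = 2D/(ρv²S).
CD = 2 × 239 / (1.02 × 29.5² × 12) = 0.0449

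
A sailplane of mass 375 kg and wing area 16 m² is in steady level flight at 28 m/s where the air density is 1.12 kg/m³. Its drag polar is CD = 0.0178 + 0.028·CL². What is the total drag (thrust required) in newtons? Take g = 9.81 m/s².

D = 179 N

Weight W = mg = 375 × 9.81 = 3678.8 N; in level flight L = W.
Dynamic pressure q = 0.5 × 1.12 × 28² = 439 Pa.
Required CL = L/(qS) = 3678.8/(439·16) = 0.5237.
CD = 0.0178 + 0.028 × 0.5237² = 0.02548.
D = q·S·CD = 439 × 16 × 0.02548 = 179 N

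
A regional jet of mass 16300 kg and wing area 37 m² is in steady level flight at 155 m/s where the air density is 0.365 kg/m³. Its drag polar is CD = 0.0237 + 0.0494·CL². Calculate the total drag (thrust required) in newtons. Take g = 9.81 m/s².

Level flight ⇒ L = W = m·g = 16300 × 9.81 = 1.599×10^5 N.
q = ½ρv² = ½ × 0.365 × 155² = 4385 Pa.
Required CL = L/(qS) = 1.599×10^5/(4385·37) = 0.9857.
CD = 0.0237 + 0.0494 × 0.9857² = 0.07169.
D = q·S·CD = 4385 × 37 × 0.07169 = 11630 N

D = 11600 N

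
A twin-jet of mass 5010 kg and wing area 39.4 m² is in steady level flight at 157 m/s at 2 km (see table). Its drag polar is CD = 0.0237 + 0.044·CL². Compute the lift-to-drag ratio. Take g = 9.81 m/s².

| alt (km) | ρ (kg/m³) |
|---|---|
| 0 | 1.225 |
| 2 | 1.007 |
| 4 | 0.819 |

L/D = 4.16

At 2 km, from the table: ρ = 1.007 kg/m³.
Level flight ⇒ L = W = m·g = 5010 × 9.81 = 49148 N.
q = ½ρv² = ½ × 1.007 × 157² = 12410 Pa.
Required CL = L/(qS) = 49148/(12410·39.4) = 0.1005.
CD = 0.0237 + 0.044 × 0.1005² = 0.02414.
L/D = CL/CD = 0.1005 / 0.02414 = 4.16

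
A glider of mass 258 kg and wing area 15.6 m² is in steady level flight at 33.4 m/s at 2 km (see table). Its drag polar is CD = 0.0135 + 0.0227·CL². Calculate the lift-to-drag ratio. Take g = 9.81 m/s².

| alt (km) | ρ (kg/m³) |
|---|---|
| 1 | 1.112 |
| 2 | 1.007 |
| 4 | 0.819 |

At 2 km, from the table: ρ = 1.007 kg/m³.
Level flight ⇒ L = W = m·g = 258 × 9.81 = 2531 N.
Dynamic pressure q = 0.5 × 1.007 × 33.4² = 561.7 Pa.
Required CL = L/(qS) = 2531/(561.7·15.6) = 0.2888.
CD = 0.0135 + 0.0227 × 0.2888² = 0.01539.
L/D = CL/CD = 0.2888 / 0.01539 = 18.8

L/D = 18.8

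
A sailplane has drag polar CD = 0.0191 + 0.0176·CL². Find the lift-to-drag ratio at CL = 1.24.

CD = 0.0191 + 0.0176 × 1.24² = 0.04616
L/D = CL/CD = 1.24 / 0.04616 = 26.9

L/D = 26.9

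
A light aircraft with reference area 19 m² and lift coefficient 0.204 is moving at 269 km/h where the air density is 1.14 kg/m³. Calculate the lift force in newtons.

Convert speed: v = 269 km/h ÷ 3.6 = 74.72 m/s.
Dynamic pressure q = ½ρv² = ½ × 1.14 × 74.72² = 3183 Pa.
L = q·S·CL = 3183 × 19 × 0.204 = 12300 N ≈ 12.3 kN

L = 12300 N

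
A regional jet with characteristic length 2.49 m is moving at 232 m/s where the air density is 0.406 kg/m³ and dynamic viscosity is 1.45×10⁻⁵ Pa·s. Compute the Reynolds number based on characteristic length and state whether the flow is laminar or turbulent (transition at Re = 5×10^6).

Re = ρ·v·c/μ = 0.406 × 232 × 2.49 / (1.45×10⁻⁵) = 1.62×10^7
Since 1.62×10^7 > 5×10^6, the flow is turbulent.

Re = 1.62×10^7 (turbulent)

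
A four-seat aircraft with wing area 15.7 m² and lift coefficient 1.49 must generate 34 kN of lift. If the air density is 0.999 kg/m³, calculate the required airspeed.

L = ½ρv²S·CL ⇒ v = √(2L/(ρ·S·CL))
v = √(2 × 34000 / (0.999 × 15.7 × 1.49)) = √2910 = 53.9 m/s

v = 53.9 m/s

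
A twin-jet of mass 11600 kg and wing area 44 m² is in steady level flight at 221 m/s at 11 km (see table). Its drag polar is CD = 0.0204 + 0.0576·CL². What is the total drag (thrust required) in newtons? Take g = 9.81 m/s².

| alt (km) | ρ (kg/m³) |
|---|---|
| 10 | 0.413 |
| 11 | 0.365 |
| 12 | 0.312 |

D = 9900 N

At 11 km, from the table: ρ = 0.365 kg/m³.
Weight W = mg = 11600 × 9.81 = 1.138×10^5 N; in level flight L = W.
Dynamic pressure q = 0.5 × 0.365 × 221² = 8913 Pa.
CL = 2W/(ρv²S) = 2×1.138×10^5/(0.365×221²×44) = 0.2902.
CD = 0.0204 + 0.0576 × 0.2902² = 0.02525.
D = q·S·CD = 8913 × 44 × 0.02525 = 9903 N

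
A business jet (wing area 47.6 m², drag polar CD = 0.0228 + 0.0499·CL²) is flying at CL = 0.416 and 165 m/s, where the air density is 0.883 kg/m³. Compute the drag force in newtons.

D = 18000 N

CD = 0.0228 + 0.0499 × 0.416² = 0.03144
D = ½ρv²S·CD = ½ × 0.883 × 165² × 47.6 × 0.03144 = 18000 N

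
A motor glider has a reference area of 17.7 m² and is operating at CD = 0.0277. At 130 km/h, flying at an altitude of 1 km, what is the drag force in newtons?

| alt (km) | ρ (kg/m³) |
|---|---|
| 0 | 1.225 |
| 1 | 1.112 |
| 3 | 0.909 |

D = 355 N

At 1 km, from the table: ρ = 1.112 kg/m³.
Convert speed: v = 130 km/h ÷ 3.6 = 36.11 m/s.
Dynamic pressure q = ½ρv² = ½ × 1.112 × 36.11² = 725 Pa.
D = q·S·CD = 725 × 17.7 × 0.0277 = 355 N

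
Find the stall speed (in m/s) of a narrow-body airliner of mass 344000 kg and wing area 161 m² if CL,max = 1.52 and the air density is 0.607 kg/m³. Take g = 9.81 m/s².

At stall, lift equals weight: L = W = m·g = 344000 × 9.81 = 3.375×10^6 N.
From L = ½ρV²S·CL,max = W: V_stall = √(2W/(ρSCL,max)) = √(2·3.375×10^6/(0.607·161·1.52))
V_stall = √45440 = 213 m/s

V_stall = 213 m/s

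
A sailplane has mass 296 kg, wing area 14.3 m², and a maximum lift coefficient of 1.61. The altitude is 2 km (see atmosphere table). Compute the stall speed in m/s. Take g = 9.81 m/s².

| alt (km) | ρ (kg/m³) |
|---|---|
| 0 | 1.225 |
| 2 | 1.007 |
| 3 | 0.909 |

At 2 km, from the table: ρ = 1.007 kg/m³.
Weight W = mg = 296 × 9.81 = 2904 N.
V_stall = √(2W/(ρ·S·CL,max)) = √(2 × 2904 / (1.007 × 14.3 × 1.61))
V_stall = √250.5 = 15.8 m/s

V_stall = 15.8 m/s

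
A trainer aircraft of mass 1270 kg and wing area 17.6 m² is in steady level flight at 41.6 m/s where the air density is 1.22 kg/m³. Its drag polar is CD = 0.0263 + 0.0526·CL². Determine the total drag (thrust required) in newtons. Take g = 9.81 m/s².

D = 928 N

Level flight ⇒ L = W = m·g = 1270 × 9.81 = 12459 N.
Dynamic pressure q = 0.5 × 1.22 × 41.6² = 1056 Pa.
Required CL = L/(qS) = 12459/(1056·17.6) = 0.6706.
CD = 0.0263 + 0.0526 × 0.6706² = 0.04995.
D = q·S·CD = 1056 × 17.6 × 0.04995 = 928.1 N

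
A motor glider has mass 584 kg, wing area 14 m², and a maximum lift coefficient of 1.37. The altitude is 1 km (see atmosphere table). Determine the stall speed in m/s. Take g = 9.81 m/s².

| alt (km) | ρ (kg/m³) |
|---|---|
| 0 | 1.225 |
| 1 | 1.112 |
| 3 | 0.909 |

V_stall = 23.2 m/s

At 1 km, from the table: ρ = 1.112 kg/m³.
Stall occurs when L = W at CL,max. W = mg = 584 × 9.81 = 5729 N.
V_stall = √(2W/(ρ·S·CL,max)) = √(2 × 5729 / (1.112 × 14 × 1.37))
V_stall = √537.2 = 23.2 m/s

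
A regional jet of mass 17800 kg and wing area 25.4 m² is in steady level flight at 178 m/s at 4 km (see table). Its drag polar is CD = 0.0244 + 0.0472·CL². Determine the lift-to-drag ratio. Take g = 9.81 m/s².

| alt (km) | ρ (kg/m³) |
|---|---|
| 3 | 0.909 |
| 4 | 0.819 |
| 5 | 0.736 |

L/D = 14.1

At 4 km, from the table: ρ = 0.819 kg/m³.
Weight W = mg = 17800 × 9.81 = 1.7462×10^5 N; in level flight L = W.
q = ½ρv² = ½ × 0.819 × 178² = 12970 Pa.
CL = 2W/(ρv²S) = 2×1.7462×10^5/(0.819×178²×25.4) = 0.5299.
CD = 0.0244 + 0.0472 × 0.5299² = 0.03765.
L/D = CL/CD = 0.5299 / 0.03765 = 14.1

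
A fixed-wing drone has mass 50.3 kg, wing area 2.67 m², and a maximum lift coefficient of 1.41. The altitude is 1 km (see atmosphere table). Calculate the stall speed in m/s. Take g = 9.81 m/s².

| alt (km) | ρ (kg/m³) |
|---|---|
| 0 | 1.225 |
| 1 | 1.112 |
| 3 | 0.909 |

At 1 km, from the table: ρ = 1.112 kg/m³.
At stall, lift equals weight: L = W = m·g = 50.3 × 9.81 = 493.4 N.
V_stall = √(2W/(ρ·S·CL,max)) = √(2 × 493.4 / (1.112 × 2.67 × 1.41))
V_stall = √235.7 = 15.4 m/s

V_stall = 15.4 m/s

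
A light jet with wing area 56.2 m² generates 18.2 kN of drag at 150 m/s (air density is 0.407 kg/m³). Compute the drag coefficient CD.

From D = ½ρv²S·CD, rearranging gives CD = 2D/(ρv²S).
CD = 2 × 18200 / (0.407 × 150² × 56.2) = 0.0707

CD = 0.0707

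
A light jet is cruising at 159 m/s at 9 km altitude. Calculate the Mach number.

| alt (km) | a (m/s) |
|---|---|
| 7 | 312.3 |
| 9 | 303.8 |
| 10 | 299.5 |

M = 0.523

At 9 km, from the table: a = 303.8 m/s.
M = v/a = 159 / 303.8 = 0.523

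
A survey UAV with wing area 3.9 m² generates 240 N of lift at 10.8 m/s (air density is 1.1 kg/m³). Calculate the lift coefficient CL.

CL = 0.959

From L = ½ρv²S·CL, rearranging gives CL = 2L/(ρv²S).
CL = 2 × 240 / (1.1 × 10.8² × 3.9) = 0.959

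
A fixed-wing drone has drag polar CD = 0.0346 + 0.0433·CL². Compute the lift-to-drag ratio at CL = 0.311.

L/D = 8.02

CD = 0.0346 + 0.0433 × 0.311² = 0.03879
L/D = CL/CD = 0.311 / 0.03879 = 8.02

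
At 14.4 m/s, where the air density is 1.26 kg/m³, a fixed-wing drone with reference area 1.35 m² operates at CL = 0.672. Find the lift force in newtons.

L = ½ρv²S·CL = ½ × 1.26 × 14.4² × 1.35 × 0.672 = 119 N

L = 119 N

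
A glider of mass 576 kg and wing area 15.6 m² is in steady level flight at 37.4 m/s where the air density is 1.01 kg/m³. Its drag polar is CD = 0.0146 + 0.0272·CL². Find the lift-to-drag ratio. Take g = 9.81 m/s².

Weight W = mg = 576 × 9.81 = 5650.6 N; in level flight L = W.
q = ½ρv² = ½ × 1.01 × 37.4² = 706.4 Pa.
CL = W/(q·S) = 5650.6 / (706.4 × 15.6) = 0.5128.
CD = 0.0146 + 0.0272 × 0.5128² = 0.02175.
L/D = CL/CD = 0.5128 / 0.02175 = 23.6

L/D = 23.6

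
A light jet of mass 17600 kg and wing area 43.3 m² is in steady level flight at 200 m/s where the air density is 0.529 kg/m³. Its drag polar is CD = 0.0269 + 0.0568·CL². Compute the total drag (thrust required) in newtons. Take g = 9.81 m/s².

Weight W = mg = 17600 × 9.81 = 1.7266×10^5 N; in level flight L = W.
Dynamic pressure q = 0.5 × 0.529 × 200² = 10580 Pa.
Required CL = L/(qS) = 1.7266×10^5/(10580·43.3) = 0.3769.
CD = 0.0269 + 0.0568 × 0.3769² = 0.03497.
D = q·S·CD = 10580 × 43.3 × 0.03497 = 16020 N

D = 16000 N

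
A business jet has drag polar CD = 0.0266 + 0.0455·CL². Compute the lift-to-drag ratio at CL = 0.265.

CD = 0.0266 + 0.0455 × 0.265² = 0.0298
L/D = CL/CD = 0.265 / 0.0298 = 8.89

L/D = 8.89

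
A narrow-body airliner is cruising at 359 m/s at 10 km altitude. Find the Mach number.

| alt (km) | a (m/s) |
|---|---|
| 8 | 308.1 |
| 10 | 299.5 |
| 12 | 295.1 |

M = 1.2

At 10 km, from the table: a = 299.5 m/s.
M = v/a = 359 / 299.5 = 1.2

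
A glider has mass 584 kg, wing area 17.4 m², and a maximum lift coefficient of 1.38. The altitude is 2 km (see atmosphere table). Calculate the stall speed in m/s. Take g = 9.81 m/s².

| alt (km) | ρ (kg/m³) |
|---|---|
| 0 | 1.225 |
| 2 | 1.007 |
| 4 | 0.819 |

V_stall = 21.8 m/s

At 2 km, from the table: ρ = 1.007 kg/m³.
At stall, lift equals weight: L = W = m·g = 584 × 9.81 = 5729 N.
V_stall = √(2W/(ρ·S·CL,max)) = √(2 × 5729 / (1.007 × 17.4 × 1.38))
V_stall = √473.9 = 21.8 m/s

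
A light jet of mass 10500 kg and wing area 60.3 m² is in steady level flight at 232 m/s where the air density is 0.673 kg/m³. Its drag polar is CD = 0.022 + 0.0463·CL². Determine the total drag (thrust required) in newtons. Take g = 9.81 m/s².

In steady level flight, lift balances weight: W = mg = 10500 × 9.81 = 1.03×10^5 N.
q = ½ρv² = ½ × 0.673 × 232² = 18110 Pa.
Required CL = L/(qS) = 1.03×10^5/(18110·60.3) = 0.09431.
CD = 0.022 + 0.0463 × 0.09431² = 0.02241.
D = q·S·CD = 18110 × 60.3 × 0.02241 = 24480 N

D = 24500 N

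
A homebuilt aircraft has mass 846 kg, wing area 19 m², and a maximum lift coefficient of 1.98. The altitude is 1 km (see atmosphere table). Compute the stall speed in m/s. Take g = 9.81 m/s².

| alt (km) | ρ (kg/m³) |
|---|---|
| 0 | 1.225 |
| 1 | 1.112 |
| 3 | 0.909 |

At 1 km, from the table: ρ = 1.112 kg/m³.
Stall occurs when L = W at CL,max. W = mg = 846 × 9.81 = 8299 N.
V_stall = √(2W/(ρ·S·CL,max)) = √(2 × 8299 / (1.112 × 19 × 1.98))
V_stall = √396.8 = 19.9 m/s

V_stall = 19.9 m/s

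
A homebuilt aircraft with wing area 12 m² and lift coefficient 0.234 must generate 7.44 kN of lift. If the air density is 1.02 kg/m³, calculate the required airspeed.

v = 72.1 m/s

L = ½ρv²S·CL ⇒ v = √(2L/(ρ·S·CL))
v = √(2 × 7440 / (1.02 × 12 × 0.234)) = √5195 = 72.1 m/s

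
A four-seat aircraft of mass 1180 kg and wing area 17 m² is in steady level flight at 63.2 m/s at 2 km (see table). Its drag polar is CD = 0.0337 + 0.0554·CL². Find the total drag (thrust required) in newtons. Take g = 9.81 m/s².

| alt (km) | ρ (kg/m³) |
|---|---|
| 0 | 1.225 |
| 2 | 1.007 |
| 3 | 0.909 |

At 2 km, from the table: ρ = 1.007 kg/m³.
Weight W = mg = 1180 × 9.81 = 11576 N; in level flight L = W.
Dynamic pressure q = 0.5 × 1.007 × 63.2² = 2011 Pa.
CL = W/(q·S) = 11576 / (2011 × 17) = 0.3386.
CD = 0.0337 + 0.0554 × 0.3386² = 0.04005.
D = q·S·CD = 2011 × 17 × 0.04005 = 1369 N

D = 1370 N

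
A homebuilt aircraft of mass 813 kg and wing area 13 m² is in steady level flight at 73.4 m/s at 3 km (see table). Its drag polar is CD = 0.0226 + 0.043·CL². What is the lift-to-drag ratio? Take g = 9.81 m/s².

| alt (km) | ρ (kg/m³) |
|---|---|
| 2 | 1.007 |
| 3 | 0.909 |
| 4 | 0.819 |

At 3 km, from the table: ρ = 0.909 kg/m³.
Level flight ⇒ L = W = m·g = 813 × 9.81 = 7975.5 N.
q = ½ρv² = ½ × 0.909 × 73.4² = 2449 Pa.
Required CL = L/(qS) = 7975.5/(2449·13) = 0.2505.
CD = 0.0226 + 0.043 × 0.2505² = 0.0253.
L/D = CL/CD = 0.2505 / 0.0253 = 9.9

L/D = 9.9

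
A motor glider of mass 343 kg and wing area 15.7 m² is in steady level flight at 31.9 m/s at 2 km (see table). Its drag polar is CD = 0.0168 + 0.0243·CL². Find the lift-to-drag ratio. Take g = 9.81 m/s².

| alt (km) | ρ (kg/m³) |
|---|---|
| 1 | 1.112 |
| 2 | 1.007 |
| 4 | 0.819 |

At 2 km, from the table: ρ = 1.007 kg/m³.
Level flight ⇒ L = W = m·g = 343 × 9.81 = 3364.8 N.
Dynamic pressure q = 0.5 × 1.007 × 31.9² = 512.4 Pa.
CL = W/(q·S) = 3364.8 / (512.4 × 15.7) = 0.4183.
CD = 0.0168 + 0.0243 × 0.4183² = 0.02105.
L/D = CL/CD = 0.4183 / 0.02105 = 19.9

L/D = 19.9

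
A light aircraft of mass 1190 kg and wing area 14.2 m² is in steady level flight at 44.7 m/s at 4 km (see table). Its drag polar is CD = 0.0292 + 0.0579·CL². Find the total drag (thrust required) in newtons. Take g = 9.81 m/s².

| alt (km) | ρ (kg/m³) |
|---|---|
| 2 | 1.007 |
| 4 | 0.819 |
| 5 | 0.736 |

D = 1020 N

At 4 km, from the table: ρ = 0.819 kg/m³.
Level flight ⇒ L = W = m·g = 1190 × 9.81 = 11674 N.
q = ½ρv² = ½ × 0.819 × 44.7² = 818.2 Pa.
Required CL = L/(qS) = 11674/(818.2·14.2) = 1.005.
CD = 0.0292 + 0.0579 × 1.005² = 0.08765.
D = q·S·CD = 818.2 × 14.2 × 0.08765 = 1018 N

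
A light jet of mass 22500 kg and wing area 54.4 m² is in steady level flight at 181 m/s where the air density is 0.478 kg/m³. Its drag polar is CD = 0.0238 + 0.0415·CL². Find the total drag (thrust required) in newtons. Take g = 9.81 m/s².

Level flight ⇒ L = W = m·g = 22500 × 9.81 = 2.2072×10^5 N.
Dynamic pressure q = 0.5 × 0.478 × 181² = 7830 Pa.
CL = 2W/(ρv²S) = 2×2.2072×10^5/(0.478×181²×54.4) = 0.5182.
CD = 0.0238 + 0.0415 × 0.5182² = 0.03494.
D = q·S·CD = 7830 × 54.4 × 0.03494 = 14880 N

D = 14900 N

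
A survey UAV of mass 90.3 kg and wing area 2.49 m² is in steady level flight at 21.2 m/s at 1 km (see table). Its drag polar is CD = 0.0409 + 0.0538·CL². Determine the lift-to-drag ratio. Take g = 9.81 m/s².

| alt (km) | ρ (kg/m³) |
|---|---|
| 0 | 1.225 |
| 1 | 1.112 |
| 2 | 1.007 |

At 1 km, from the table: ρ = 1.112 kg/m³.
Level flight ⇒ L = W = m·g = 90.3 × 9.81 = 885.84 N.
q = ½ρv² = ½ × 1.112 × 21.2² = 249.9 Pa.
CL = 2W/(ρv²S) = 2×885.84/(1.112×21.2²×2.49) = 1.424.
CD = 0.0409 + 0.0538 × 1.424² = 0.1499.
L/D = CL/CD = 1.424 / 0.1499 = 9.49

L/D = 9.49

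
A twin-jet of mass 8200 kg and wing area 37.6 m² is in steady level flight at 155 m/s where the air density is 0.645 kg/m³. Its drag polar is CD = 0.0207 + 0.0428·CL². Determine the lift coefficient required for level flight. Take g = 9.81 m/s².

Level flight ⇒ L = W = m·g = 8200 × 9.81 = 80442 N.
Dynamic pressure q = 0.5 × 0.645 × 155² = 7748 Pa.
Required CL = L/(qS) = 80442/(7748·37.6) = 0.2761.

CL = 0.276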